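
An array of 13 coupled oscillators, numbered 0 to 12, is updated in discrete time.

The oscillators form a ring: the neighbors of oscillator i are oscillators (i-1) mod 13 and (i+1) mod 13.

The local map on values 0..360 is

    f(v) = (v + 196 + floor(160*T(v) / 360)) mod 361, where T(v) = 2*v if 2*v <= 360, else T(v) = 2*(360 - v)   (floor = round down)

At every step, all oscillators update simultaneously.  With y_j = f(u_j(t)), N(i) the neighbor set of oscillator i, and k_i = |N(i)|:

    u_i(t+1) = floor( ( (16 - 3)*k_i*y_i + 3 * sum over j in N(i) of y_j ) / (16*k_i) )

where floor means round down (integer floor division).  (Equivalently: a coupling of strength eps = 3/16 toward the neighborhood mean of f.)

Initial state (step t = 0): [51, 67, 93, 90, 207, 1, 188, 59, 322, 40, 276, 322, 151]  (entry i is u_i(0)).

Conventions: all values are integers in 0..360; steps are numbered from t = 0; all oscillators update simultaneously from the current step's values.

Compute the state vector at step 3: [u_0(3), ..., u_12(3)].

Answer: [159, 176, 182, 175, 132, 156, 167, 174, 173, 174, 166, 144, 75]

Derivation:
t=0: [51, 67, 93, 90, 207, 1, 188, 59, 322, 40, 276, 322, 151]
t=1: [278, 289, 38, 21, 163, 193, 189, 283, 208, 255, 193, 182, 142]
t=2: [177, 194, 256, 229, 153, 172, 176, 184, 179, 181, 176, 168, 117]
t=3: [159, 176, 182, 175, 132, 156, 167, 174, 173, 174, 166, 144, 75]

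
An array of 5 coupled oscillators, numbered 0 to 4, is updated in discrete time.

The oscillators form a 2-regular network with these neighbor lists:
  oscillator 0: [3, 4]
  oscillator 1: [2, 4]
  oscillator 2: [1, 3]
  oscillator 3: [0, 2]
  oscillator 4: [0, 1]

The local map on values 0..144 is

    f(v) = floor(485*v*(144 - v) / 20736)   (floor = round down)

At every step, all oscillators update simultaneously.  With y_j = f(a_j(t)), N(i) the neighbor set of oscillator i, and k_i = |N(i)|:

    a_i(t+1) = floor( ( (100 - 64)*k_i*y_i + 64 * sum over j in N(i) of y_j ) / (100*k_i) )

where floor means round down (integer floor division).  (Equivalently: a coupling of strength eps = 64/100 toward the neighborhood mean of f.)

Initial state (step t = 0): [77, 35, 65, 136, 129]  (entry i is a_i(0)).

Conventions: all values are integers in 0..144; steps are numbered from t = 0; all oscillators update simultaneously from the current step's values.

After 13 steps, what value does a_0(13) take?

Answer: a_0(13) = 67

Derivation:
t=0: [77, 35, 65, 136, 129]
t=1: [65, 84, 79, 85, 83]
t=2: [118, 118, 118, 118, 118]
t=3: [71, 71, 71, 71, 71]
t=4: [121, 121, 121, 121, 121]
t=5: [65, 65, 65, 65, 65]
t=6: [120, 120, 120, 120, 120]
t=7: [67, 67, 67, 67, 67]
t=8: [120, 120, 120, 120, 120]
t=9: [67, 67, 67, 67, 67]
t=10: [120, 120, 120, 120, 120]
t=11: [67, 67, 67, 67, 67]
t=12: [120, 120, 120, 120, 120]
t=13: [67, 67, 67, 67, 67]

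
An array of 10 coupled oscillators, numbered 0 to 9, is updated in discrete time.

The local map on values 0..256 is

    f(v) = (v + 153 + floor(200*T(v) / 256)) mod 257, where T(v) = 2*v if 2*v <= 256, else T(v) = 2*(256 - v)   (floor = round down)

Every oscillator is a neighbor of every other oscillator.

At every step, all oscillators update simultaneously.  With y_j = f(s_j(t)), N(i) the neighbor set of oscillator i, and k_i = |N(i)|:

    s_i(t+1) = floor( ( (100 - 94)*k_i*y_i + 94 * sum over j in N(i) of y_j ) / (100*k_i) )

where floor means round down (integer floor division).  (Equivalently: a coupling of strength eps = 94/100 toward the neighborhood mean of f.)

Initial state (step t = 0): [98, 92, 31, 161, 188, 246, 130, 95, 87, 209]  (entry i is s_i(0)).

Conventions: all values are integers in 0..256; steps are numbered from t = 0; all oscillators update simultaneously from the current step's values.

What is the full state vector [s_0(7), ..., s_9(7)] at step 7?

Simulating step by step:
t=0: [98, 92, 31, 161, 188, 246, 130, 95, 87, 209]
t=1: [173, 173, 169, 170, 171, 172, 169, 173, 174, 171]
t=2: [198, 198, 198, 198, 198, 198, 198, 198, 198, 198]
t=3: [184, 184, 184, 184, 184, 184, 184, 184, 184, 184]
t=4: [192, 192, 192, 192, 192, 192, 192, 192, 192, 192]
t=5: [188, 188, 188, 188, 188, 188, 188, 188, 188, 188]
t=6: [190, 190, 190, 190, 190, 190, 190, 190, 190, 190]
t=7: [189, 189, 189, 189, 189, 189, 189, 189, 189, 189]

Answer: [189, 189, 189, 189, 189, 189, 189, 189, 189, 189]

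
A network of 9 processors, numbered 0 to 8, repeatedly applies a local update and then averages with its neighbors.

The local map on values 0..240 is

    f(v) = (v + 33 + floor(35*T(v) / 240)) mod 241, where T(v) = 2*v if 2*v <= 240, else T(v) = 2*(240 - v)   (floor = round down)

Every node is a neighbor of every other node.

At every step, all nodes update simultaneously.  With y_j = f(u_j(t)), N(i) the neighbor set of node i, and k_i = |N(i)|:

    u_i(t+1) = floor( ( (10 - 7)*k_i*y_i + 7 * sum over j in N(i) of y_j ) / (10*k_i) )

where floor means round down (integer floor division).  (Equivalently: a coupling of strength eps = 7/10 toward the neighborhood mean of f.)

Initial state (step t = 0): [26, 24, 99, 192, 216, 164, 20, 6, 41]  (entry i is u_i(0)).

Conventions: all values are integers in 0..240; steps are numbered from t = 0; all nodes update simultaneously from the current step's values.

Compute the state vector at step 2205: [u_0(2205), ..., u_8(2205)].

Simulating step by step:
t=0: [26, 24, 99, 192, 216, 164, 20, 6, 41]
t=1: [96, 96, 116, 133, 85, 129, 95, 91, 100]
t=2: [164, 164, 169, 172, 161, 172, 163, 162, 165]
t=3: [219, 219, 220, 220, 219, 220, 219, 219, 219]
t=4: [17, 17, 17, 17, 17, 17, 17, 17, 17]
t=5: [54, 54, 54, 54, 54, 54, 54, 54, 54]
t=6: [102, 102, 102, 102, 102, 102, 102, 102, 102]
t=7: [164, 164, 164, 164, 164, 164, 164, 164, 164]
t=8: [219, 219, 219, 219, 219, 219, 219, 219, 219]
t=9: [17, 17, 17, 17, 17, 17, 17, 17, 17]

Answer: [54, 54, 54, 54, 54, 54, 54, 54, 54]
Key observation: The state at step 4, [17, 17, 17, 17, 17, 17, 17, 17, 17], reappears at step 9: the system is in a cycle of period 5 from step 4 on.  Therefore the state at step 2205 equals the state at step 4 + ((2205 - 4) mod 5) = 5, which is [54, 54, 54, 54, 54, 54, 54, 54, 54].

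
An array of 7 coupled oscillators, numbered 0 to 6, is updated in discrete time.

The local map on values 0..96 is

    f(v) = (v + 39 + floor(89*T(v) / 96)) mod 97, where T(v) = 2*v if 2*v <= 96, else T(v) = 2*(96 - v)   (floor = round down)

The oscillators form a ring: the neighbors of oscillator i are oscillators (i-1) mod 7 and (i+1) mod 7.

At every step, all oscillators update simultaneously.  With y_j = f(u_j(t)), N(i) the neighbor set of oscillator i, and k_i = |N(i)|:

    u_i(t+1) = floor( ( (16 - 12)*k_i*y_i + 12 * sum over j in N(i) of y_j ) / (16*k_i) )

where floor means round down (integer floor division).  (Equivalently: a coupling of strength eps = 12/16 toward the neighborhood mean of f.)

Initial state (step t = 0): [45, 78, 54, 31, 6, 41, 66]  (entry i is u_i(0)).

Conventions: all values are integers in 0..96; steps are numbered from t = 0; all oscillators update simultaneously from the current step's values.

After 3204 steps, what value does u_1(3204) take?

Answer: u_1(3204) = 67
Key observation: The state at step 8, [67, 67, 67, 67, 67, 67, 67], reappears at step 10: the system is in a cycle of period 2 from step 8 on.  Therefore the state at step 3204 equals the state at step 8 + ((3204 - 8) mod 2) = 8, which is [67, 67, 67, 67, 67, 67, 67].

Derivation:
t=0: [45, 78, 54, 31, 6, 41, 66]
t=1: [61, 66, 49, 55, 47, 59, 64]
t=2: [64, 70, 70, 76, 72, 70, 67]
t=3: [62, 61, 58, 58, 57, 60, 62]
t=4: [67, 68, 68, 70, 69, 68, 67]
t=5: [61, 61, 60, 60, 60, 61, 61]
t=6: [67, 67, 67, 68, 67, 67, 67]
t=7: [62, 62, 61, 61, 61, 62, 62]
t=8: [67, 67, 67, 67, 67, 67, 67]
t=9: [62, 62, 62, 62, 62, 62, 62]
t=10: [67, 67, 67, 67, 67, 67, 67]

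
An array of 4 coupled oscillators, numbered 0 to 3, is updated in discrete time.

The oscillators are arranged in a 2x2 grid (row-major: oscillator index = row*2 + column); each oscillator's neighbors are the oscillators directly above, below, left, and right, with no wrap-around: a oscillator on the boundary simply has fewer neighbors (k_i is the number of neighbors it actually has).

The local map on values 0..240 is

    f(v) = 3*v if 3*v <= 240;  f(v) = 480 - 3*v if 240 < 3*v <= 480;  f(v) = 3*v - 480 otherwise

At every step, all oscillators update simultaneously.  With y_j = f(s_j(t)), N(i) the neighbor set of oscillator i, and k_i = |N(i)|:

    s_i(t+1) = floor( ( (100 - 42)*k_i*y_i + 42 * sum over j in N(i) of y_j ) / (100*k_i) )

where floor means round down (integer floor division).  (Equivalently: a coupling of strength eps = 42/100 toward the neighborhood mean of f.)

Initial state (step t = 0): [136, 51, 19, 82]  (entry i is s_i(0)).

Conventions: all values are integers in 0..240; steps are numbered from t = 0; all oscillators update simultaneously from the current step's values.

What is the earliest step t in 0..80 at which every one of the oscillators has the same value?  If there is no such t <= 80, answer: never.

Answer: never
Key observation: The state at step 36 reappears at step 44 — the system is in a cycle of period 8 from step 36 on.  No step 0..44 is synchronized, and the cycle repeats forever, so no step up to 80 (or ever) has all oscillators equal.

Derivation:
t=0: [136, 51, 19, 82]  (not all equal)
t=1: [85, 153, 97, 179]  (not all equal)
t=2: [174, 71, 168, 77]  (not all equal)
t=3: [74, 180, 71, 183]  (not all equal)
t=4: [186, 95, 184, 97]  (not all equal)
t=5: [101, 169, 97, 165]  (not all equal)
t=6: [148, 55, 149, 54]  (not all equal)
t=7: [62, 137, 60, 135]  (not all equal)
t=8: [160, 94, 159, 95]  (not all equal)
t=9: [42, 155, 42, 155]  (not all equal)
t=10: [102, 38, 102, 38]  (not all equal)
t=11: [161, 126, 161, 126]  (not all equal)
t=12: [23, 81, 23, 81]  (not all equal)
t=13: [104, 201, 104, 201]  (not all equal)
t=14: [158, 132, 158, 132]  (not all equal)
t=15: [22, 67, 22, 67]  (not all equal)
t=16: [94, 172, 94, 172]  (not all equal)
t=17: [163, 70, 163, 70]  (not all equal)
t=18: [51, 167, 51, 167]  (not all equal)
t=19: [125, 48, 125, 48]  (not all equal)
t=20: [113, 135, 113, 135]  (not all equal)
t=21: [127, 88, 127, 88]  (not all equal)
t=22: [123, 191, 123, 191]  (not all equal)
t=23: [107, 96, 107, 96]  (not all equal)
t=24: [165, 185, 165, 185]  (not all equal)
t=25: [27, 62, 27, 62]  (not all equal)
t=26: [103, 163, 103, 163]  (not all equal)
t=27: [136, 43, 136, 43]  (not all equal)
t=28: [83, 117, 83, 117]  (not all equal)
t=29: [209, 150, 209, 150]  (not all equal)
t=30: [122, 54, 122, 54]  (not all equal)
t=31: [124, 151, 124, 151]  (not all equal)
t=32: [90, 44, 90, 44]  (not all equal)
t=33: [193, 148, 193, 148]  (not all equal)
t=34: [85, 49, 85, 49]  (not all equal)
t=35: [208, 163, 208, 163]  (not all equal)
t=36: [115, 37, 115, 37]  (not all equal)
t=37: [129, 116, 129, 116]  (not all equal)
t=38: [101, 123, 101, 123]  (not all equal)
t=39: [163, 124, 163, 124]  (not all equal)
t=40: [29, 87, 29, 87]  (not all equal)
t=41: [114, 191, 114, 191]  (not all equal)
t=42: [128, 102, 128, 102]  (not all equal)
t=43: [112, 157, 112, 157]  (not all equal)
t=44: [115, 37, 115, 37]  (not all equal)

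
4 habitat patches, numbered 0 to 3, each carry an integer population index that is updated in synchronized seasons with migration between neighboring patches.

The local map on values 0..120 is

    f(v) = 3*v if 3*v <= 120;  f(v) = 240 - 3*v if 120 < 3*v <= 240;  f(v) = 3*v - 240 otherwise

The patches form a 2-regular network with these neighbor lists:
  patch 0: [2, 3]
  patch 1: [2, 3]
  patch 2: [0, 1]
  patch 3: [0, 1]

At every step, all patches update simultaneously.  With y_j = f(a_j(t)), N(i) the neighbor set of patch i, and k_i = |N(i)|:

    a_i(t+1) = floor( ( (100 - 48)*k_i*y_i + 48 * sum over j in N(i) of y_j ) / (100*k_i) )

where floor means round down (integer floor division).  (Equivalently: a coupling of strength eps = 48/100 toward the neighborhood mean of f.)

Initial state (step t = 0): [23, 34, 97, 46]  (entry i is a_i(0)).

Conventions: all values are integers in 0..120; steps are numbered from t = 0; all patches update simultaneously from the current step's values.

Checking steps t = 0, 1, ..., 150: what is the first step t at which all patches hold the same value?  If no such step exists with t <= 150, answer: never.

Simulating step by step:
t=0: [23, 34, 97, 46]  (not all equal)
t=1: [72, 89, 67, 94]  (not all equal)
t=2: [31, 33, 32, 34]  (not all equal)
t=3: [95, 99, 96, 99]  (not all equal)
t=4: [48, 54, 49, 54]  (not all equal)
t=5: [90, 81, 90, 82]  (not all equal)
t=6: [24, 10, 23, 11]  (not all equal)
t=7: [61, 40, 60, 41]  (not all equal)
t=8: [72, 104, 73, 103]  (not all equal)
t=9: [34, 59, 33, 58]  (not all equal)
t=10: [92, 72, 91, 73]  (not all equal)
t=11: [31, 25, 31, 25]  (not all equal)
t=12: [88, 79, 88, 79]  (not all equal)
t=13: [18, 8, 18, 8]  (not all equal)
t=14: [46, 31, 46, 31]  (not all equal)
t=15: [99, 95, 99, 95]  (not all equal)
t=16: [54, 47, 54, 47]  (not all equal)
t=17: [83, 93, 83, 93]  (not all equal)
t=18: [16, 31, 16, 31]  (not all equal)
t=19: [58, 82, 58, 82]  (not all equal)
t=20: [51, 20, 51, 20]  (not all equal)
t=21: [80, 66, 80, 66]  (not all equal)
t=22: [10, 31, 10, 31]  (not all equal)
t=23: [45, 77, 45, 77]  (not all equal)
t=24: [81, 32, 81, 32]  (not all equal)
t=25: [25, 73, 25, 73]  (not all equal)
t=26: [62, 33, 62, 33]  (not all equal)
t=27: [64, 88, 64, 88]  (not all equal)
t=28: [42, 29, 42, 29]  (not all equal)
t=29: [107, 93, 107, 93]  (not all equal)
t=30: [70, 49, 70, 49]  (not all equal)
t=31: [45, 77, 45, 77]  (not all equal)

Answer: never
Key observation: The state at step 23 reappears at step 31 — the system is in a cycle of period 8 from step 23 on.  No step 0..31 is synchronized, and the cycle repeats forever, so no step up to 150 (or ever) has all patches equal.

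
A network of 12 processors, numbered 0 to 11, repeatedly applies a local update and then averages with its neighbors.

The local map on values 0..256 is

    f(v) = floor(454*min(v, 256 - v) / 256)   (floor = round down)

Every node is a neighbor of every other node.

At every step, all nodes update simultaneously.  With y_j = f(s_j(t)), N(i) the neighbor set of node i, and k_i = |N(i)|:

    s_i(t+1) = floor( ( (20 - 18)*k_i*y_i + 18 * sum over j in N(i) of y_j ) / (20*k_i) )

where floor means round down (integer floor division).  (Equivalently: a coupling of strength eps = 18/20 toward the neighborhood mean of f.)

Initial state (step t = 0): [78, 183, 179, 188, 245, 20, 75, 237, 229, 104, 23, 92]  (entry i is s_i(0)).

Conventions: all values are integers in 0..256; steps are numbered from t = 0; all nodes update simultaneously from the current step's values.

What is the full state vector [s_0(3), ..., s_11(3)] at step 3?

Simulating step by step:
t=0: [78, 183, 179, 188, 245, 20, 75, 237, 229, 104, 23, 92]
t=1: [98, 98, 98, 98, 96, 96, 98, 96, 97, 99, 97, 99]
t=2: [172, 172, 172, 172, 172, 172, 172, 172, 172, 172, 172, 172]
t=3: [148, 148, 148, 148, 148, 148, 148, 148, 148, 148, 148, 148]

Answer: [148, 148, 148, 148, 148, 148, 148, 148, 148, 148, 148, 148]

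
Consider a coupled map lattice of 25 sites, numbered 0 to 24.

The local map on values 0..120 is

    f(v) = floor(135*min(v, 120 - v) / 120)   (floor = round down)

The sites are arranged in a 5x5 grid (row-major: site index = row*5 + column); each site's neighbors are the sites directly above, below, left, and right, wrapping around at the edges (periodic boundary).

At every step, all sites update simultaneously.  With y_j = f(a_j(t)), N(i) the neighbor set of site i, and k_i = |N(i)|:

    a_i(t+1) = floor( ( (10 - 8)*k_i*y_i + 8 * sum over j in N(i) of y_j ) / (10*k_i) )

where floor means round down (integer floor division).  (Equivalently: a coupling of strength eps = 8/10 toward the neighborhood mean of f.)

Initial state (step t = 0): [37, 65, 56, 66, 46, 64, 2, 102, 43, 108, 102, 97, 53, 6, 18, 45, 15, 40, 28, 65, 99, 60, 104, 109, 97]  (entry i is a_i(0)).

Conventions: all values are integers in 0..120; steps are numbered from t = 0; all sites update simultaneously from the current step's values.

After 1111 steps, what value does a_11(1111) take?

Answer: a_11(1111) = 67
Key observation: The state at step 10, [59, 59, 60, 60, 59, 59, 60, 60, 60, 60, 60, 60, 60, 60, 60, 59, 60, 60, 60, 60, 59, 59, 60, 60, 59], reappears at step 14: the system is in a cycle of period 4 from step 10 on.  Therefore the state at step 1111 equals the state at step 10 + ((1111 - 10) mod 4) = 11, which is [66, 66, 66, 66, 66, 66, 66, 67, 67, 66, 66, 67, 67, 67, 67, 66, 66, 67, 67, 66, 66, 66, 66, 66, 66].

Derivation:
t=0: [37, 65, 56, 66, 46, 64, 2, 102, 43, 108, 102, 97, 53, 6, 18, 45, 15, 40, 28, 65, 99, 60, 104, 109, 97]
t=1: [47, 46, 44, 46, 38, 27, 34, 38, 29, 39, 35, 24, 31, 32, 24, 34, 40, 33, 31, 37, 41, 37, 41, 29, 34]
t=2: [44, 46, 47, 41, 45, 40, 37, 39, 40, 34, 32, 36, 35, 32, 37, 41, 37, 39, 36, 35, 43, 45, 41, 40, 39]
t=3: [48, 48, 47, 47, 45, 41, 44, 44, 41, 43, 41, 39, 40, 40, 38, 42, 44, 41, 40, 41, 47, 47, 47, 44, 45]
t=4: [51, 52, 51, 49, 50, 48, 48, 48, 48, 46, 44, 46, 45, 44, 45, 48, 47, 47, 46, 46, 51, 51, 50, 49, 49]
t=5: [56, 56, 56, 55, 54, 53, 54, 53, 52, 53, 51, 51, 51, 50, 50, 52, 53, 52, 51, 52, 56, 56, 55, 54, 54]
t=6: [61, 62, 61, 60, 60, 59, 59, 59, 58, 58, 57, 58, 57, 56, 57, 59, 59, 58, 57, 57, 61, 61, 61, 59, 60]
t=7: [66, 65, 66, 66, 66, 65, 65, 65, 65, 65, 65, 65, 64, 64, 64, 65, 65, 65, 64, 65, 66, 65, 65, 66, 66]
t=8: [60, 60, 60, 60, 60, 60, 61, 61, 61, 61, 61, 61, 61, 62, 61, 60, 61, 61, 61, 61, 60, 60, 60, 60, 60]
t=9: [67, 66, 66, 66, 66, 66, 66, 66, 66, 66, 66, 66, 65, 65, 65, 66, 66, 66, 66, 66, 67, 66, 66, 66, 66]
t=10: [59, 59, 60, 60, 59, 59, 60, 60, 60, 60, 60, 60, 60, 60, 60, 59, 60, 60, 60, 60, 59, 59, 60, 60, 59]
t=11: [66, 66, 66, 66, 66, 66, 66, 67, 67, 66, 66, 67, 67, 67, 67, 66, 66, 67, 67, 66, 66, 66, 66, 66, 66]
t=12: [60, 60, 59, 59, 60, 60, 59, 59, 59, 59, 59, 59, 59, 59, 59, 60, 59, 59, 59, 59, 60, 60, 59, 59, 60]
t=13: [67, 66, 66, 66, 66, 66, 66, 66, 66, 66, 66, 66, 66, 66, 66, 66, 66, 66, 66, 66, 67, 66, 66, 66, 66]
t=14: [59, 59, 60, 60, 59, 59, 60, 60, 60, 60, 60, 60, 60, 60, 60, 59, 60, 60, 60, 60, 59, 59, 60, 60, 59]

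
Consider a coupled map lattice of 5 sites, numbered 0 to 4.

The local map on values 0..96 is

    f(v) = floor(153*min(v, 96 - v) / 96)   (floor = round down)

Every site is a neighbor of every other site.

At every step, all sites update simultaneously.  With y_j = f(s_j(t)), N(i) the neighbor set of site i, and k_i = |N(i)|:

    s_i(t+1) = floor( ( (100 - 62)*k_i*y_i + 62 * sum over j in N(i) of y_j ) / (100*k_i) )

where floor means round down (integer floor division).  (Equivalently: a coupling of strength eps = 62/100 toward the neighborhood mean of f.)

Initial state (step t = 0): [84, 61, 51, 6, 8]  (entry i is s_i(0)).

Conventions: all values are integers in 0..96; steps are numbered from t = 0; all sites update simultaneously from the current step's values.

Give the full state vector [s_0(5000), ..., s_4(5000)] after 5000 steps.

Answer: [35, 35, 35, 35, 35]
Key observation: The state at step 9, [74, 74, 74, 74, 74], reappears at step 14: the system is in a cycle of period 5 from step 9 on.  Therefore the state at step 5000 equals the state at step 9 + ((5000 - 9) mod 5) = 10, which is [35, 35, 35, 35, 35].

Derivation:
t=0: [84, 61, 51, 6, 8]
t=1: [30, 38, 41, 27, 28]
t=2: [50, 53, 54, 49, 50]
t=3: [71, 70, 69, 71, 71]
t=4: [39, 40, 40, 39, 39]
t=5: [62, 62, 62, 62, 62]
t=6: [54, 54, 54, 54, 54]
t=7: [66, 66, 66, 66, 66]
t=8: [47, 47, 47, 47, 47]
t=9: [74, 74, 74, 74, 74]
t=10: [35, 35, 35, 35, 35]
t=11: [55, 55, 55, 55, 55]
t=12: [65, 65, 65, 65, 65]
t=13: [49, 49, 49, 49, 49]
t=14: [74, 74, 74, 74, 74]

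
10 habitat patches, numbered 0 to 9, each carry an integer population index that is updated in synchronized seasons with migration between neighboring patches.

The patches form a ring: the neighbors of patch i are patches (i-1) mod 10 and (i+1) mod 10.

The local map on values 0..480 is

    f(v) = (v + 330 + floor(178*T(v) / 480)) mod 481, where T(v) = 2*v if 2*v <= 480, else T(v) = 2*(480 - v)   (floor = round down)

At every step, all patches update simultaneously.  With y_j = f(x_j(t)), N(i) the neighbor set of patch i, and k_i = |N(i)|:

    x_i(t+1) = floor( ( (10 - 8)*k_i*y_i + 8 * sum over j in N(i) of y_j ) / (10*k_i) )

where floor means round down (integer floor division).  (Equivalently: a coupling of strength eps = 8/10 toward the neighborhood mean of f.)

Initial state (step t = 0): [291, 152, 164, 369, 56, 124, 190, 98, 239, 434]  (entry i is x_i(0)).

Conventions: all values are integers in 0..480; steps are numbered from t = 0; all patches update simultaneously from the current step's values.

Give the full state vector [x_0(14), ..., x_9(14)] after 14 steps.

Answer: [276, 276, 276, 276, 276, 276, 276, 276, 276, 276]

Derivation:
t=0: [291, 152, 164, 369, 56, 124, 190, 98, 239, 434]
t=1: [228, 188, 192, 284, 231, 255, 69, 181, 187, 281]
t=2: [230, 206, 218, 229, 269, 334, 263, 282, 211, 223]
t=3: [227, 232, 227, 250, 270, 276, 281, 250, 248, 233]
t=4: [251, 245, 257, 261, 272, 275, 273, 272, 263, 256]
t=5: [269, 269, 270, 272, 274, 275, 275, 273, 272, 270]
t=6: [274, 274, 274, 274, 275, 275, 275, 275, 274, 274]
t=7: [275, 275, 275, 275, 275, 276, 276, 275, 275, 275]
t=8: [276, 276, 276, 276, 276, 276, 276, 276, 276, 276]
t=9: [276, 276, 276, 276, 276, 276, 276, 276, 276, 276]
t=10: [276, 276, 276, 276, 276, 276, 276, 276, 276, 276]
t=11: [276, 276, 276, 276, 276, 276, 276, 276, 276, 276]
t=12: [276, 276, 276, 276, 276, 276, 276, 276, 276, 276]
t=13: [276, 276, 276, 276, 276, 276, 276, 276, 276, 276]
t=14: [276, 276, 276, 276, 276, 276, 276, 276, 276, 276]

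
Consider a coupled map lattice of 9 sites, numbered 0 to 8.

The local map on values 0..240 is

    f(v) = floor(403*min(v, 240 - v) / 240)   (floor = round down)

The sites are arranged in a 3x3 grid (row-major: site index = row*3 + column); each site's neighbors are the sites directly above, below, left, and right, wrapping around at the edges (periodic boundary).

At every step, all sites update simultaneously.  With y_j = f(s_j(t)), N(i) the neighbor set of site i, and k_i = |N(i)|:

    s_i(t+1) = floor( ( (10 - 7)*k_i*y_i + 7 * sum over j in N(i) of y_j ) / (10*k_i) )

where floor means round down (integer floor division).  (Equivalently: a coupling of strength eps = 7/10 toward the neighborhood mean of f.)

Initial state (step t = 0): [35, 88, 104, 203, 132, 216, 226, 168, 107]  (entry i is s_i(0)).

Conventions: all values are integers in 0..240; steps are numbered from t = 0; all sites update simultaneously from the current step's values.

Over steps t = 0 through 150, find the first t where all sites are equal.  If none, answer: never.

Answer: 8
Key observation: Synchronization is absorbing here: once all sites are equal they stay equal, and step 8 is the first all-equal step.

Derivation:
t=0: [35, 88, 104, 203, 132, 216, 226, 168, 107]  (not all equal)
t=1: [88, 137, 126, 71, 118, 116, 80, 128, 116]  (not all equal)
t=2: [151, 178, 181, 153, 177, 181, 153, 178, 181]  (not all equal)
t=3: [131, 111, 108, 131, 110, 108, 130, 110, 108]  (not all equal)
t=4: [183, 183, 182, 183, 183, 181, 183, 183, 182]  (not all equal)
t=5: [95, 95, 96, 95, 95, 96, 95, 95, 96]  (not all equal)
t=6: [159, 159, 160, 159, 159, 160, 159, 159, 160]  (not all equal)
t=7: [135, 135, 134, 135, 135, 134, 135, 135, 134]  (not all equal)
t=8: [176, 176, 176, 176, 176, 176, 176, 176, 176]  (all equal)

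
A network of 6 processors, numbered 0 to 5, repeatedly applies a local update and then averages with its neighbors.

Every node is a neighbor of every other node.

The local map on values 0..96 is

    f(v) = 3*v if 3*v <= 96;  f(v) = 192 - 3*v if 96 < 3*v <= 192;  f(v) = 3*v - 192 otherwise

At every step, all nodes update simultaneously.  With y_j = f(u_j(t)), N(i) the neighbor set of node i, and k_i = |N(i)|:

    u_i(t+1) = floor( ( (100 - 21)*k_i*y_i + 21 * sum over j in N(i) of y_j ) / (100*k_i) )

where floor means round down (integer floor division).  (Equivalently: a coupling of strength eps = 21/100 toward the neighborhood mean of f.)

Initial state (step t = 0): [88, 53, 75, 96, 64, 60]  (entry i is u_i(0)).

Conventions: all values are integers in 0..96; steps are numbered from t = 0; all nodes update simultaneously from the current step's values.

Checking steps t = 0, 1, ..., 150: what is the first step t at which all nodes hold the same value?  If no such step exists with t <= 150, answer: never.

Simulating step by step:
t=0: [88, 53, 75, 96, 64, 60]  (not all equal)
t=1: [64, 35, 35, 82, 10, 19]  (not all equal)
t=2: [13, 78, 78, 53, 35, 55]  (not all equal)
t=3: [40, 42, 42, 36, 76, 31]  (not all equal)
t=4: [71, 66, 66, 80, 44, 87]  (not all equal)
t=5: [24, 13, 13, 44, 53, 60]  (not all equal)
t=6: [64, 39, 39, 55, 35, 19]  (not all equal)
t=7: [13, 69, 69, 33, 78, 56]  (not all equal)
t=8: [38, 20, 20, 79, 40, 27]  (not all equal)
t=9: [74, 61, 61, 50, 70, 77]  (not all equal)
t=10: [28, 12, 12, 37, 19, 35]  (not all equal)
t=11: [78, 42, 42, 76, 58, 81]  (not all equal)
t=12: [43, 61, 61, 38, 25, 49]  (not all equal)
t=13: [58, 18, 18, 70, 67, 45]  (not all equal)
t=14: [22, 49, 49, 22, 15, 51]  (not all equal)
t=15: [62, 46, 46, 62, 46, 42]  (not all equal)
t=16: [14, 50, 50, 14, 50, 59]  (not all equal)
t=17: [40, 40, 40, 40, 40, 20]  (not all equal)
t=18: [71, 71, 71, 71, 71, 62]  (not all equal)
t=19: [20, 20, 20, 20, 20, 9]  (not all equal)
t=20: [58, 58, 58, 58, 58, 33]  (not all equal)
t=21: [21, 21, 21, 21, 21, 77]  (not all equal)
t=22: [61, 61, 61, 61, 61, 44]  (not all equal)
t=23: [11, 11, 11, 11, 11, 49]  (not all equal)
t=24: [33, 33, 33, 33, 33, 42]  (not all equal)
t=25: [91, 91, 91, 91, 91, 71]  (not all equal)
t=26: [78, 78, 78, 78, 78, 33]  (not all equal)
t=27: [44, 44, 44, 44, 44, 82]  (not all equal)
t=28: [59, 59, 59, 59, 59, 55]  (not all equal)
t=29: [15, 15, 15, 15, 15, 24]  (not all equal)
t=30: [46, 46, 46, 46, 46, 66]  (not all equal)
t=31: [51, 51, 51, 51, 51, 16]  (not all equal)
t=32: [39, 39, 39, 39, 39, 46]  (not all equal)
t=33: [74, 74, 74, 74, 74, 58]  (not all equal)
t=34: [29, 29, 29, 29, 29, 20]  (not all equal)
t=35: [85, 85, 85, 85, 85, 65]  (not all equal)
t=36: [60, 60, 60, 60, 60, 15]  (not all equal)
t=37: [13, 13, 13, 13, 13, 38]  (not all equal)
t=38: [40, 40, 40, 40, 40, 69]  (not all equal)
t=39: [69, 69, 69, 69, 69, 26]  (not all equal)
t=40: [17, 17, 17, 17, 17, 64]  (not all equal)
t=41: [48, 48, 48, 48, 48, 10]  (not all equal)
t=42: [47, 47, 47, 47, 47, 33]  (not all equal)
t=43: [52, 52, 52, 52, 52, 84]  (not all equal)
t=44: [37, 37, 37, 37, 37, 54]  (not all equal)
t=45: [78, 78, 78, 78, 78, 40]  (not all equal)
t=46: [43, 43, 43, 43, 43, 65]  (not all equal)
t=47: [60, 60, 60, 60, 60, 15]  (not all equal)

Answer: never
Key observation: The state at step 36 reappears at step 47 — the system is in a cycle of period 11 from step 36 on.  No step 0..47 is synchronized, and the cycle repeats forever, so no step up to 150 (or ever) has all nodes equal.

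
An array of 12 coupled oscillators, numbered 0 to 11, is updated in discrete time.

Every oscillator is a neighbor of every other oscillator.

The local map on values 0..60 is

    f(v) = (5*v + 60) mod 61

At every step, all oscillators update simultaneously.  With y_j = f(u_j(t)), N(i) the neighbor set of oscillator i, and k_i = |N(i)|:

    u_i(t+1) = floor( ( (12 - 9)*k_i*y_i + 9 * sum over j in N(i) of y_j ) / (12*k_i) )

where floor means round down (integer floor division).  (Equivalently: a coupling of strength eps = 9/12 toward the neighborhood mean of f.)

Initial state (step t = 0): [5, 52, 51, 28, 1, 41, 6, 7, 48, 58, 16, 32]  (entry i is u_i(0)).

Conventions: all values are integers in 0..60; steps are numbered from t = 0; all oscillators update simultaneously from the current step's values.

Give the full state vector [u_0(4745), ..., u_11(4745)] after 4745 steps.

Simulating step by step:
t=0: [5, 52, 51, 28, 1, 41, 6, 7, 48, 58, 16, 32]
t=1: [25, 23, 22, 24, 21, 24, 26, 27, 31, 29, 24, 27]
t=2: [27, 37, 36, 38, 35, 38, 28, 29, 33, 31, 38, 29]
t=3: [20, 18, 29, 19, 28, 19, 21, 22, 26, 24, 19, 22]
t=4: [34, 32, 31, 33, 30, 33, 35, 36, 29, 38, 33, 36]
t=5: [40, 38, 37, 39, 36, 39, 41, 41, 35, 32, 39, 41]
t=6: [20, 19, 18, 20, 28, 20, 21, 21, 27, 24, 20, 21]
t=7: [36, 35, 34, 36, 32, 36, 37, 37, 31, 39, 36, 37]
t=8: [38, 37, 36, 38, 34, 38, 28, 28, 33, 29, 38, 28]
t=9: [17, 16, 27, 17, 25, 17, 19, 19, 24, 20, 17, 19]
t=10: [25, 25, 23, 25, 22, 25, 27, 27, 32, 28, 25, 27]
t=11: [14, 14, 23, 14, 22, 14, 15, 15, 20, 16, 14, 15]
t=12: [17, 17, 25, 17, 24, 17, 18, 18, 23, 19, 17, 18]
t=13: [27, 27, 23, 27, 34, 27, 28, 28, 33, 29, 27, 28]
t=14: [20, 20, 28, 20, 27, 20, 21, 21, 26, 22, 20, 21]
t=15: [34, 34, 30, 34, 29, 34, 35, 35, 28, 36, 34, 35]
t=16: [43, 43, 39, 43, 39, 43, 44, 44, 38, 45, 43, 44]
t=17: [28, 28, 24, 28, 24, 28, 29, 29, 23, 30, 28, 29]
t=18: [26, 26, 34, 26, 34, 26, 27, 27, 33, 28, 26, 27]
t=19: [16, 16, 23, 16, 23, 16, 17, 17, 22, 18, 16, 17]
t=20: [26, 26, 32, 26, 32, 26, 27, 27, 31, 28, 26, 27]
t=21: [14, 14, 19, 14, 19, 14, 15, 15, 19, 16, 14, 15]
t=22: [14, 14, 19, 14, 19, 14, 15, 15, 19, 16, 14, 15]

Answer: [14, 14, 19, 14, 19, 14, 15, 15, 19, 16, 14, 15]
Key observation: The state at step 21, [14, 14, 19, 14, 19, 14, 15, 15, 19, 16, 14, 15], reappears at step 22: the system is in a cycle of period 1 from step 21 on.  Therefore the state at step 4745 equals the state at step 21 + ((4745 - 21) mod 1) = 21, which is [14, 14, 19, 14, 19, 14, 15, 15, 19, 16, 14, 15].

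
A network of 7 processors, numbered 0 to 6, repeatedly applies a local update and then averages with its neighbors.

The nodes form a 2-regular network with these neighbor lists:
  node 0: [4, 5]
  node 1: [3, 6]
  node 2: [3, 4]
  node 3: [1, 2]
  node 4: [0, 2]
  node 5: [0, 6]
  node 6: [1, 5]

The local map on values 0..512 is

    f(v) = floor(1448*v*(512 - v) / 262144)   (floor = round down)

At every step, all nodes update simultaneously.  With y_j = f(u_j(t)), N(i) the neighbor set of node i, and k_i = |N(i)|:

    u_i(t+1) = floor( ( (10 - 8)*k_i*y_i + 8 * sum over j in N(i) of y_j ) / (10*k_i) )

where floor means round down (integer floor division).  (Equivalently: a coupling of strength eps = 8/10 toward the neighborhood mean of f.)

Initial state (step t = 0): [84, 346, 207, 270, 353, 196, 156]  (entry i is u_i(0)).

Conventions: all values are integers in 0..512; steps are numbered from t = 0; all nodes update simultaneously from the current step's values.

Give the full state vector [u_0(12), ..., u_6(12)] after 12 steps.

Answer: [332, 332, 332, 332, 332, 332, 332]

Derivation:
t=0: [84, 346, 207, 270, 353, 196, 156]
t=1: [300, 329, 337, 338, 280, 270, 324]
t=2: [357, 330, 337, 327, 342, 346, 344]
t=3: [316, 327, 327, 329, 316, 313, 323]
t=4: [342, 334, 336, 333, 338, 340, 338]
t=5: [323, 326, 326, 327, 323, 322, 325]
t=6: [337, 334, 335, 334, 335, 336, 335]
t=7: [326, 327, 327, 327, 326, 326, 327]
t=8: [334, 334, 334, 334, 334, 334, 334]
t=9: [328, 328, 328, 328, 328, 328, 328]
t=10: [333, 333, 333, 333, 333, 333, 333]
t=11: [329, 329, 329, 329, 329, 329, 329]
t=12: [332, 332, 332, 332, 332, 332, 332]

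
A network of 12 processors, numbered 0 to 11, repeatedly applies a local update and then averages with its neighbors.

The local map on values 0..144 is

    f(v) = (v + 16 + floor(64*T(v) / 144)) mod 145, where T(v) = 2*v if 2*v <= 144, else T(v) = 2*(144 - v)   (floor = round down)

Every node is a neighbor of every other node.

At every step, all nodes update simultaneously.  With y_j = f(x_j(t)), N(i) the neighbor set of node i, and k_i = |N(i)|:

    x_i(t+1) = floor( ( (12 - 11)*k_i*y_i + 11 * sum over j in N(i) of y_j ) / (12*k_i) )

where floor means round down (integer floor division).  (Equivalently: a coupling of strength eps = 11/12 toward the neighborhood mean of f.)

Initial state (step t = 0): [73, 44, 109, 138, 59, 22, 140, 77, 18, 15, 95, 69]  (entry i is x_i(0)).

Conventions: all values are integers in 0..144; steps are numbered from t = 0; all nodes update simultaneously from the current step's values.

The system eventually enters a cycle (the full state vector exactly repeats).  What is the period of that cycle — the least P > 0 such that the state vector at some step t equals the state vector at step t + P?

Simulating step by step:
t=0: [73, 44, 109, 138, 59, 22, 140, 77, 18, 15, 95, 69]
t=1: [36, 36, 36, 36, 36, 36, 36, 36, 36, 36, 36, 36]
t=2: [84, 84, 84, 84, 84, 84, 84, 84, 84, 84, 84, 84]
t=3: [8, 8, 8, 8, 8, 8, 8, 8, 8, 8, 8, 8]
t=4: [31, 31, 31, 31, 31, 31, 31, 31, 31, 31, 31, 31]
t=5: [74, 74, 74, 74, 74, 74, 74, 74, 74, 74, 74, 74]
t=6: [7, 7, 7, 7, 7, 7, 7, 7, 7, 7, 7, 7]
t=7: [29, 29, 29, 29, 29, 29, 29, 29, 29, 29, 29, 29]
t=8: [70, 70, 70, 70, 70, 70, 70, 70, 70, 70, 70, 70]
t=9: [3, 3, 3, 3, 3, 3, 3, 3, 3, 3, 3, 3]
t=10: [21, 21, 21, 21, 21, 21, 21, 21, 21, 21, 21, 21]
t=11: [55, 55, 55, 55, 55, 55, 55, 55, 55, 55, 55, 55]
t=12: [119, 119, 119, 119, 119, 119, 119, 119, 119, 119, 119, 119]
t=13: [12, 12, 12, 12, 12, 12, 12, 12, 12, 12, 12, 12]
t=14: [38, 38, 38, 38, 38, 38, 38, 38, 38, 38, 38, 38]
t=15: [87, 87, 87, 87, 87, 87, 87, 87, 87, 87, 87, 87]
t=16: [8, 8, 8, 8, 8, 8, 8, 8, 8, 8, 8, 8]

Answer: 13
Key observation: The state at step 3, [8, 8, 8, 8, 8, 8, 8, 8, 8, 8, 8, 8], reappears at step 16 — and no state repeats earlier — so the cycle the system enters has period 13.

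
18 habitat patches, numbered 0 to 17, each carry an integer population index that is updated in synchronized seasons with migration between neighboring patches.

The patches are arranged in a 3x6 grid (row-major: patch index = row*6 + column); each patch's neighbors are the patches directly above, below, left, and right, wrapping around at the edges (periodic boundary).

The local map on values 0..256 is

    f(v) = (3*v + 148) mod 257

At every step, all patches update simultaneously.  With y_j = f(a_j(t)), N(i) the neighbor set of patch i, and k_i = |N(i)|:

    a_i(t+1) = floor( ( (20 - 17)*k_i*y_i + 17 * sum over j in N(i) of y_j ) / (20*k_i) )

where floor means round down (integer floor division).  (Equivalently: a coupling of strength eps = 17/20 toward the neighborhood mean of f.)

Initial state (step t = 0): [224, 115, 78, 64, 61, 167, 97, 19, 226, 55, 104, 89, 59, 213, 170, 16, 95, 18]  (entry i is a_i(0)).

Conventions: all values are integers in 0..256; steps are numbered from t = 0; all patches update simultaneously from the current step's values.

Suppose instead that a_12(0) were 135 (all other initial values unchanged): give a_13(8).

Answer: a_13(8) = 127
Key observation: This trace re-runs the system from the modified initial state.

Derivation:
t=0: [224, 115, 78, 64, 61, 167, 97, 19, 226, 55, 104, 89, 135, 213, 170, 16, 95, 18]
t=1: [133, 119, 128, 108, 137, 122, 123, 134, 120, 122, 129, 177, 101, 135, 104, 126, 169, 138]
t=2: [99, 63, 197, 48, 86, 61, 91, 120, 92, 106, 77, 40, 55, 150, 98, 120, 47, 113]
t=3: [107, 170, 132, 182, 78, 133, 132, 142, 209, 153, 103, 127, 149, 134, 182, 135, 164, 71]
t=4: [93, 93, 112, 87, 133, 101, 82, 54, 77, 103, 106, 80, 93, 104, 50, 128, 118, 69]
t=5: [168, 164, 137, 124, 174, 120, 131, 142, 129, 136, 160, 155, 154, 122, 127, 138, 112, 171]
t=6: [126, 70, 42, 62, 150, 152, 87, 45, 37, 46, 128, 129, 80, 63, 26, 68, 132, 165]
t=7: [102, 43, 88, 59, 58, 65, 63, 75, 63, 45, 37, 85, 98, 114, 75, 91, 73, 77]
t=8: [108, 151, 83, 97, 66, 125, 148, 105, 99, 70, 74, 83, 162, 127, 151, 92, 91, 130]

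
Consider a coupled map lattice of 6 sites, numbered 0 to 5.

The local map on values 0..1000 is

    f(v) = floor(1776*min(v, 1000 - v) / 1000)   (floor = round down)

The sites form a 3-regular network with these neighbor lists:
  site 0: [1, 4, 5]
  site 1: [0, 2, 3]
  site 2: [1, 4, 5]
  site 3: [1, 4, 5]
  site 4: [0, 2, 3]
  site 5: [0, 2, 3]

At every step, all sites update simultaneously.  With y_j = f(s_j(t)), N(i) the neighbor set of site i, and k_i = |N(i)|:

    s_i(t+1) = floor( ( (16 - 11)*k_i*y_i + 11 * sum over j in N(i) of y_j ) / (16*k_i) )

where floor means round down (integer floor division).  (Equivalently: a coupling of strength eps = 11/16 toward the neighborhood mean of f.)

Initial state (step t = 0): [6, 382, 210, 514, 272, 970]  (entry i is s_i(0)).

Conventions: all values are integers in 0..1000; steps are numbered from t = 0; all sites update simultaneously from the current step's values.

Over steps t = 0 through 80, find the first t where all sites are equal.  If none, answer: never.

Simulating step by step:
t=0: [6, 382, 210, 514, 272, 970]  (not all equal)
t=1: [281, 497, 394, 547, 436, 301]  (not all equal)
t=2: [657, 734, 720, 753, 700, 625]  (not all equal)
t=3: [573, 501, 538, 519, 520, 561]  (not all equal)
t=4: [813, 834, 833, 843, 823, 800]  (not all equal)
t=5: [324, 299, 313, 307, 305, 318]  (not all equal)
t=6: [554, 549, 548, 545, 552, 560]  (not all equal)
t=7: [792, 800, 795, 797, 798, 794]  (not all equal)
t=8: [362, 361, 360, 359, 362, 364]  (not all equal)
t=9: [642, 639, 641, 641, 640, 641]  (not all equal)
t=10: [637, 637, 638, 638, 637, 636]  (not all equal)
t=11: [644, 643, 643, 643, 643, 643]  (not all equal)
t=12: [633, 633, 634, 634, 633, 633]  (not all equal)
t=13: [651, 650, 650, 650, 650, 650]  (not all equal)
t=14: [620, 620, 621, 621, 620, 620]  (not all equal)
t=15: [674, 673, 673, 673, 673, 673]  (not all equal)
t=16: [579, 579, 580, 580, 579, 579]  (not all equal)
t=17: [747, 746, 746, 746, 746, 746]  (not all equal)
t=18: [450, 450, 451, 451, 450, 450]  (not all equal)
t=19: [799, 799, 799, 799, 799, 799]  (all equal)

Answer: 19
Key observation: Synchronization is absorbing here: once all sites are equal they stay equal, and step 19 is the first all-equal step.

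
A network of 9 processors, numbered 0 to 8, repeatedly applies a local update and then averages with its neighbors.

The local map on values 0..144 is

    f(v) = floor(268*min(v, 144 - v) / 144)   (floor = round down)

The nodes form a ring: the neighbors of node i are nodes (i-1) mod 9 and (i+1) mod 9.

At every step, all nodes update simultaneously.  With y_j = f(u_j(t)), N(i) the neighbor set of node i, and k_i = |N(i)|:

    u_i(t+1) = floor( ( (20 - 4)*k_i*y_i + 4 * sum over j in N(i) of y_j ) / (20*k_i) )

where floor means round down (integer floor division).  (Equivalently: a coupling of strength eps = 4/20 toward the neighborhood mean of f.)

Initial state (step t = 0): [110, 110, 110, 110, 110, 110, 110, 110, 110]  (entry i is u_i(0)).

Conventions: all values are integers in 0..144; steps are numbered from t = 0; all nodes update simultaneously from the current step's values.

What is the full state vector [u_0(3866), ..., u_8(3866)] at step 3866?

Answer: [93, 93, 93, 93, 93, 93, 93, 93, 93]
Key observation: The state at step 4, [93, 93, 93, 93, 93, 93, 93, 93, 93], reappears at step 6: the system is in a cycle of period 2 from step 4 on.  Therefore the state at step 3866 equals the state at step 4 + ((3866 - 4) mod 2) = 4, which is [93, 93, 93, 93, 93, 93, 93, 93, 93].

Derivation:
t=0: [110, 110, 110, 110, 110, 110, 110, 110, 110]
t=1: [63, 63, 63, 63, 63, 63, 63, 63, 63]
t=2: [117, 117, 117, 117, 117, 117, 117, 117, 117]
t=3: [50, 50, 50, 50, 50, 50, 50, 50, 50]
t=4: [93, 93, 93, 93, 93, 93, 93, 93, 93]
t=5: [94, 94, 94, 94, 94, 94, 94, 94, 94]
t=6: [93, 93, 93, 93, 93, 93, 93, 93, 93]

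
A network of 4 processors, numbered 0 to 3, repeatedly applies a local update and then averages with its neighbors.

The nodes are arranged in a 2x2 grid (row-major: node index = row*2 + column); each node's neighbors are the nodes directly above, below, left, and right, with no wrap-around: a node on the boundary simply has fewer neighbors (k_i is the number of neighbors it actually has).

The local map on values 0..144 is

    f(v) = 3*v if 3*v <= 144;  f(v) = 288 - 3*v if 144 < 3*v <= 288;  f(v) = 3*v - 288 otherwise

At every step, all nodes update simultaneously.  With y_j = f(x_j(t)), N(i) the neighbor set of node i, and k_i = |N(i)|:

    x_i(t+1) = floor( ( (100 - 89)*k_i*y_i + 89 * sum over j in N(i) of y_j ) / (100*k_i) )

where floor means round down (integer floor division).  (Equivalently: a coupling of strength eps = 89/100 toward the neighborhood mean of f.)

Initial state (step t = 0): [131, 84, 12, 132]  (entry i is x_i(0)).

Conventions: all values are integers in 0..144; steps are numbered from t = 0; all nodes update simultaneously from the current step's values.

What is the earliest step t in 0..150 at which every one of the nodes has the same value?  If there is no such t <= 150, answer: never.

Simulating step by step:
t=0: [131, 84, 12, 132]  (not all equal)
t=1: [43, 98, 98, 43]  (not all equal)
t=2: [19, 115, 115, 19]  (not all equal)
t=3: [57, 57, 57, 57]  (all equal)

Answer: 3
Key observation: Synchronization is absorbing here: once all nodes are equal they stay equal, and step 3 is the first all-equal step.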